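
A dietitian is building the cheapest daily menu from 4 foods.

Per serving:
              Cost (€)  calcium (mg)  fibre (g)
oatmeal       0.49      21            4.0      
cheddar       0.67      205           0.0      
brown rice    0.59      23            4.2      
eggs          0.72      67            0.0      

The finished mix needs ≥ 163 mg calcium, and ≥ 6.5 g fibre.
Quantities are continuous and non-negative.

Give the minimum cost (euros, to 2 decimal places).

€1.22

Let x1 = servings of oatmeal, x2 = servings of cheddar, x3 = servings of brown rice, x4 = servings of eggs.
min 0.49x1 + 0.67x2 + 0.59x3 + 0.72x4 with:
  21x1 + 205x2 + 23x3 + 67x4 ≥ 163   (calcium)
  4x1 + 4.2x3 ≥ 6.5   (fibre)
  x1, x2, x3, x4 ≥ 0.
At the optimum only oatmeal, cheddar are positive (brown rice, eggs = 0). Binding constraints: calcium and fibre.
That vertex is x1 = 1.625, x2 = 0.6287.
Objective = 0.49·1.625 + 0.67·0.6287 = 1.2175.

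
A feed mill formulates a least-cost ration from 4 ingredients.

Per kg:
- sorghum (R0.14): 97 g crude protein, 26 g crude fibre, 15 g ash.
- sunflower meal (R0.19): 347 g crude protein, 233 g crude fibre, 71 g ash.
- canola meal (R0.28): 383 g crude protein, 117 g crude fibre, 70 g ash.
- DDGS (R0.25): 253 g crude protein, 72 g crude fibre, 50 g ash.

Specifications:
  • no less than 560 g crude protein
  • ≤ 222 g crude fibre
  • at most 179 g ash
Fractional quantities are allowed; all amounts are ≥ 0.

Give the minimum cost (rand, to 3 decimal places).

R0.384

Let x1 = kg of sorghum, x2 = kg of sunflower meal, x3 = kg of canola meal, x4 = kg of DDGS.
min 0.14x1 + 0.19x2 + 0.28x3 + 0.25x4 subject to:
  97x1 + 347x2 + 383x3 + 253x4 ≥ 560   (crude protein)
  26x1 + 233x2 + 117x3 + 72x4 ≤ 222   (crude fibre)
  15x1 + 71x2 + 70x3 + 50x4 ≤ 179   (ash)
  x1, x2, x3, x4 ≥ 0.
The optimal basis is {sunflower meal, canola meal}; sorghum, DDGS drop out. Binding constraints: crude protein and crude fibre.
Solving gives x2 = 0.401, x3 = 1.099.
Objective = 0.19·0.401 + 0.28·1.099 = 0.38391.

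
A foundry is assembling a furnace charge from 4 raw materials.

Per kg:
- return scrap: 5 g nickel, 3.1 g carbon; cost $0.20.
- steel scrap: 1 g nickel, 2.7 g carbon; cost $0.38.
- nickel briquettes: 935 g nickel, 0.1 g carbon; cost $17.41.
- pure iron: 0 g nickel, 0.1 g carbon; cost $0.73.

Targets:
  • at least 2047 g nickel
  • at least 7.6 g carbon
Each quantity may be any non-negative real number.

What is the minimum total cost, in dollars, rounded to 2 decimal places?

$38.37

Treat it as an LP. Let x1 = kg of return scrap, x2 = kg of steel scrap, x3 = kg of nickel briquettes, x4 = kg of pure iron.
Minimise 0.2x1 + 0.38x2 + 17.41x3 + 0.73x4 s.t.:
  5x1 + 1x2 + 935x3 ≥ 2047   (nickel)
  3.1x1 + 2.7x2 + 0.1x3 + 0.1x4 ≥ 7.6   (carbon)
  x1, x2, x3, x4 ≥ 0.
The cheapest feasible vertex uses only return scrap, nickel briquettes; steel scrap, pure iron are not used. Binding constraints: nickel and carbon.
Optimal quantities: return scrap = 2.3814 kg, nickel briquettes = 2.1766 kg.
Hence cost = 0.2·2.3814 + 17.41·2.1766 = $38.3709.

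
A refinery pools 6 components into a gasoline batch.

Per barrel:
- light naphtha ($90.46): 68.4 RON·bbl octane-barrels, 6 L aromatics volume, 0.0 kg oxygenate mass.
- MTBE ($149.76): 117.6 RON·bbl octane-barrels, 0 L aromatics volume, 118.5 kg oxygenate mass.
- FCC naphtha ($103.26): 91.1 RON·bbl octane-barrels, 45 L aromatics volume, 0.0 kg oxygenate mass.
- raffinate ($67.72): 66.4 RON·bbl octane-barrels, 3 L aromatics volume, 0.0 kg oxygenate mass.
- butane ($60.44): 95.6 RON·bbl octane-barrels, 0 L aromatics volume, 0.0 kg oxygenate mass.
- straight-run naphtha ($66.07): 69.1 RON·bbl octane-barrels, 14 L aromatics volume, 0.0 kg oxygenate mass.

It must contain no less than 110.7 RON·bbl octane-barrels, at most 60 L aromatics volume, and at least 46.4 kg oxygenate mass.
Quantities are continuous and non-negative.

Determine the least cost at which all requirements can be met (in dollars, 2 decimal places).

This is a linear program. Let x1 = barrels of light naphtha, x2 = barrels of MTBE, x3 = barrels of FCC naphtha, x4 = barrels of raffinate, x5 = barrels of butane, x6 = barrels of straight-run naphtha.
Minimise 90.46x1 + 149.76x2 + 103.26x3 + 67.72x4 + 60.44x5 + 66.07x6 with:
  68.4x1 + 117.6x2 + 91.1x3 + 66.4x4 + 95.6x5 + 69.1x6 ≥ 110.7   (octane-barrels)
  6x1 + 45x3 + 3x4 + 14x6 ≤ 60   (aromatics volume)
  118.5x2 ≥ 46.4   (oxygenate mass)
  x1, x2, x3, x4, x5, x6 ≥ 0.
The optimal basis is {MTBE, butane}; light naphtha, FCC naphtha, raffinate, straight-run naphtha drop out. Binding constraints: octane-barrels and oxygenate mass.
Optimal quantities: MTBE = 0.39156 barrels, butane = 0.67628 barrels.
Hence cost = 149.76·0.39156 + 60.44·0.67628 = $99.5144.

$99.51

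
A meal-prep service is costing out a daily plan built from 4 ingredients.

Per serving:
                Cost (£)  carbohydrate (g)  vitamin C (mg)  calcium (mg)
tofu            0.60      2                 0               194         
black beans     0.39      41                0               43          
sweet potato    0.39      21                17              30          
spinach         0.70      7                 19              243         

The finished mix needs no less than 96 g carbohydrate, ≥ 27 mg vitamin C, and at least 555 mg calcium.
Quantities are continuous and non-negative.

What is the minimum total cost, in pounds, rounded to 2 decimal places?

£2.13

This is a linear program. Let x1 = servings of tofu, x2 = servings of black beans, x3 = servings of sweet potato, x4 = servings of spinach.
min 0.6x1 + 0.39x2 + 0.39x3 + 0.7x4 with:
  2x1 + 41x2 + 21x3 + 7x4 ≥ 96   (carbohydrate)
  17x3 + 19x4 ≥ 27   (vitamin C)
  194x1 + 43x2 + 30x3 + 243x4 ≥ 555   (calcium)
  x1, x2, x3, x4 ≥ 0.
The cheapest feasible vertex uses only black beans, spinach; tofu, sweet potato are not used. There the carbohydrate and calcium constraints are tight.
Optimal quantities: black beans = 2.012 servings, spinach = 1.928 servings.
Hence cost = 0.39·2.012 + 0.7·1.928 = £2.1343.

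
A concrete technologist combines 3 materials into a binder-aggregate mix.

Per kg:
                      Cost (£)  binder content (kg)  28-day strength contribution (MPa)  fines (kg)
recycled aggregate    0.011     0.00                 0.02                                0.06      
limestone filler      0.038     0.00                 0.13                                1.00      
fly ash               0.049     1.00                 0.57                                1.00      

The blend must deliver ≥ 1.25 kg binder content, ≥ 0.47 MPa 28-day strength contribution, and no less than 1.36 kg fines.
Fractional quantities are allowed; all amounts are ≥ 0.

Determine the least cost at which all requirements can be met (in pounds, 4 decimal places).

Let x1 = kg of recycled aggregate, x2 = kg of limestone filler, x3 = kg of fly ash.
Minimise 0.011x1 + 0.038x2 + 0.049x3 with:
  1x3 ≥ 1.25   (binder content)
  0.02x1 + 0.13x2 + 0.57x3 ≥ 0.47   (28-day strength contribution)
  0.06x1 + 1x2 + 1x3 ≥ 1.36   (fines)
  x1, x2, x3 ≥ 0.
At the optimum only limestone filler, fly ash are positive (recycled aggregate = 0). Binding constraints: binder content and fines.
Optimal quantities: limestone filler = 0.11 kg, fly ash = 1.25 kg.
Total cost: 0.038·0.11 + 0.049·1.25 = 0.065430.

£0.0654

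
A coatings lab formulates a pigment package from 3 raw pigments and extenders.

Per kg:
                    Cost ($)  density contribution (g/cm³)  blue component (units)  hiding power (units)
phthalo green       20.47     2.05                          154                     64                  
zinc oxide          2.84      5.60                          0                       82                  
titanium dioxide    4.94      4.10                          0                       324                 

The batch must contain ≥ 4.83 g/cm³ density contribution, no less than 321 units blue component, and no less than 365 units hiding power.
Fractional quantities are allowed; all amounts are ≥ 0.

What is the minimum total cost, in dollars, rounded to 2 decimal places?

$46.20

This is a linear program. Let x1 = kg of phthalo green, x2 = kg of zinc oxide, x3 = kg of titanium dioxide.
min 20.47x1 + 2.84x2 + 4.94x3 s.t.:
  2.05x1 + 5.6x2 + 4.1x3 ≥ 4.83   (density contribution)
  154x1 ≥ 321   (blue component)
  64x1 + 82x2 + 324x3 ≥ 365   (hiding power)
  x1, x2, x3 ≥ 0.
At the optimum only phthalo green, titanium dioxide are positive (zinc oxide = 0). Binding constraints: blue component and hiding power.
So phthalo green = 2.0844 kg, titanium dioxide = 0.71481 kg.
Cost = 20.47·2.0844 + 4.94·0.71481 = 46.1988.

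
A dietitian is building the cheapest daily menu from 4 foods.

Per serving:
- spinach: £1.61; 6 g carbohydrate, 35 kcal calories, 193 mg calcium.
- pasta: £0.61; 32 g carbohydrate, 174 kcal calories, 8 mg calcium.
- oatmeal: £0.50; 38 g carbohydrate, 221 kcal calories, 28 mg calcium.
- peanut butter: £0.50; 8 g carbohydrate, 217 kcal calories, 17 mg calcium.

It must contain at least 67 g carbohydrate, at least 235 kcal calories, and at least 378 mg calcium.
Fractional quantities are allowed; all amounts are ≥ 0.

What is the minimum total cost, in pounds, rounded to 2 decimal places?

£3.55

This is a linear program. Let x1 = servings of spinach, x2 = servings of pasta, x3 = servings of oatmeal, x4 = servings of peanut butter.
min 1.61x1 + 0.61x2 + 0.5x3 + 0.5x4 s.t.:
  6x1 + 32x2 + 38x3 + 8x4 ≥ 67   (carbohydrate)
  35x1 + 174x2 + 221x3 + 217x4 ≥ 235   (calories)
  193x1 + 8x2 + 28x3 + 17x4 ≥ 378   (calcium)
  x1, x2, x3, x4 ≥ 0.
At the optimum only spinach, oatmeal are positive (pasta, peanut butter = 0). There the carbohydrate and calcium constraints are tight.
Solving gives x1 = 1.743, x3 = 1.488.
Cost = 1.61·1.743 + 0.5·1.488 = 3.5502.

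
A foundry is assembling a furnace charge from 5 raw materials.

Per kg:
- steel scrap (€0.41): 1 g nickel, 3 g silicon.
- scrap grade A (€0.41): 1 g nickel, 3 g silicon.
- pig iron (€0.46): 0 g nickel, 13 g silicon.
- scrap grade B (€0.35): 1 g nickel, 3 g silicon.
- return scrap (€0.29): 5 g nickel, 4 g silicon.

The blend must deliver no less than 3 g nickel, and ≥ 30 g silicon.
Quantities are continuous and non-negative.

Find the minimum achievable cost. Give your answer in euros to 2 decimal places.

This is a linear program. Let x1 = kg of steel scrap, x2 = kg of scrap grade A, x3 = kg of pig iron, x4 = kg of scrap grade B, x5 = kg of return scrap.
min 0.41x1 + 0.41x2 + 0.46x3 + 0.35x4 + 0.29x5 with:
  1x1 + 1x2 + 1x4 + 5x5 ≥ 3   (nickel)
  3x1 + 3x2 + 13x3 + 3x4 + 4x5 ≥ 30   (silicon)
  x1, x2, x3, x4, x5 ≥ 0.
The minimum-cost mix takes nothing from steel scrap, scrap grade A, scrap grade B — only pig iron, return scrap. There the nickel and silicon constraints are tight.
Optimal quantities: pig iron = 2.123 kg, return scrap = 0.6 kg.
Cost = 0.46·2.123 + 0.29·0.6 = 1.1506.

€1.15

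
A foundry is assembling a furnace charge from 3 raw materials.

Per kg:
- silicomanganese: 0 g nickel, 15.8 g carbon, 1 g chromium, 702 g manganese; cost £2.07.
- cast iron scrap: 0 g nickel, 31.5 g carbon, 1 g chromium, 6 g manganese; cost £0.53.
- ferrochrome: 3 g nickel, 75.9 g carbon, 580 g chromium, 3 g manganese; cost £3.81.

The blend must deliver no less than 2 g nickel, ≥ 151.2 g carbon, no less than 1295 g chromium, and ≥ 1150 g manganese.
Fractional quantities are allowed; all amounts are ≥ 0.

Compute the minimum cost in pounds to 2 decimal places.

£11.87

Treat it as an LP. Let x1 = kg of silicomanganese, x2 = kg of cast iron scrap, x3 = kg of ferrochrome.
Minimise 2.07x1 + 0.53x2 + 3.81x3 s.t.:
  3x3 ≥ 2   (nickel)
  15.8x1 + 31.5x2 + 75.9x3 ≥ 151.2   (carbon)
  1x1 + 1x2 + 580x3 ≥ 1295   (chromium)
  702x1 + 6x2 + 3x3 ≥ 1150   (manganese)
  x1, x2, x3 ≥ 0.
The minimum-cost mix takes nothing from cast iron scrap — only silicomanganese, ferrochrome. There the chromium and manganese constraints are tight.
Solving gives x1 = 1.629, x3 = 2.23.
Total cost: 2.07·1.629 + 3.81·2.23 = 11.8683.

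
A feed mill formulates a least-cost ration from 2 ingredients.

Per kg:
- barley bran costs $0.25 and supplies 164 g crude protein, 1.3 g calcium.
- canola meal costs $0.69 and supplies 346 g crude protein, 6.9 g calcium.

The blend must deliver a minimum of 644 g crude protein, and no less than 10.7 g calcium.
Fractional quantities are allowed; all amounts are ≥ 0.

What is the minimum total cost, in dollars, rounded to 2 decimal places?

Let x1 = kg of barley bran, x2 = kg of canola meal.
min 0.25x1 + 0.69x2 s.t.:
  164x1 + 346x2 ≥ 644   (crude protein)
  1.3x1 + 6.9x2 ≥ 10.7   (calcium)
  x1, x2 ≥ 0.
Both inputs are positive at the optimum. Binding constraints: crude protein and calcium.
That vertex is x1 = 1.087, x2 = 1.346.
Total cost: 0.25·1.087 + 0.69·1.346 = 1.2005.

$1.20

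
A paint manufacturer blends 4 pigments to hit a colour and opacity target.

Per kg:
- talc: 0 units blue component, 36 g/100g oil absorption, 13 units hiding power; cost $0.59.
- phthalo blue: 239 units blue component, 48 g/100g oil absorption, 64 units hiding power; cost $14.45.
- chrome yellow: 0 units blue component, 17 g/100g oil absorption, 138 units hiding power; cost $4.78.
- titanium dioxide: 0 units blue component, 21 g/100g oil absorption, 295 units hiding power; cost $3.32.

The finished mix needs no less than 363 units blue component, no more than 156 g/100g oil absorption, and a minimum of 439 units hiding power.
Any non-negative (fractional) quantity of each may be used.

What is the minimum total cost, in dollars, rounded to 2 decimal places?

Let x1 = kg of talc, x2 = kg of phthalo blue, x3 = kg of chrome yellow, x4 = kg of titanium dioxide.
Minimise 0.59x1 + 14.45x2 + 4.78x3 + 3.32x4 s.t.:
  239x2 ≥ 363   (blue component)
  36x1 + 48x2 + 17x3 + 21x4 ≤ 156   (oil absorption)
  13x1 + 64x2 + 138x3 + 295x4 ≥ 439   (hiding power)
  x1, x2, x3, x4 ≥ 0.
The cheapest feasible vertex uses only phthalo blue, titanium dioxide; talc, chrome yellow are not used. There the blue component and hiding power constraints are tight.
So phthalo blue = 1.5188 kg, titanium dioxide = 1.1586 kg.
Objective = 14.45·1.5188 + 3.32·1.1586 = 25.7932.

$25.79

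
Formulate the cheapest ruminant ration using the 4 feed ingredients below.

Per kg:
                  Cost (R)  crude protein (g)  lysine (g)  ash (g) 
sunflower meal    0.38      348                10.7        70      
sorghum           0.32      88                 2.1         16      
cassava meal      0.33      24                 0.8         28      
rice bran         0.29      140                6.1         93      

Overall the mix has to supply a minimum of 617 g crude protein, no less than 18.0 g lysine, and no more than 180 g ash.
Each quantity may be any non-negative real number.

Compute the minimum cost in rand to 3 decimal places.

R0.674

Set it up as a linear program. Let x1 = kg of sunflower meal, x2 = kg of sorghum, x3 = kg of cassava meal, x4 = kg of rice bran.
min 0.38x1 + 0.32x2 + 0.33x3 + 0.29x4 subject to:
  348x1 + 88x2 + 24x3 + 140x4 ≥ 617   (crude protein)
  10.7x1 + 2.1x2 + 0.8x3 + 6.1x4 ≥ 18   (lysine)
  70x1 + 16x2 + 28x3 + 93x4 ≤ 180   (ash)
  x1, x2, x3, x4 ≥ 0.
The optimal basis is {sunflower meal}; sorghum, cassava meal, rice bran drop out. There the crude protein constraint is tight.
Optimal quantities: sunflower meal = 1.773 kg.
Total cost: 0.38·1.773 = 0.67374.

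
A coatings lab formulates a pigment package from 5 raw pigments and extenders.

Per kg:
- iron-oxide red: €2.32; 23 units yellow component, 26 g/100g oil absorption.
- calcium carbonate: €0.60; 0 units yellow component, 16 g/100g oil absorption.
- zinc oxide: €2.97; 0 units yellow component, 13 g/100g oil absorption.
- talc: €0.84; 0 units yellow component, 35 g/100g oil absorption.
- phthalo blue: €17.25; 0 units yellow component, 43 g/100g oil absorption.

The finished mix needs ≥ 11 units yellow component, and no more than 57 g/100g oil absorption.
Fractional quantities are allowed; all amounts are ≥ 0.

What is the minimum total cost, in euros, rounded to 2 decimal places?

Set it up as a linear program. Let x1 = kg of iron-oxide red, x2 = kg of calcium carbonate, x3 = kg of zinc oxide, x4 = kg of talc, x5 = kg of phthalo blue.
Minimise 2.32x1 + 0.6x2 + 2.97x3 + 0.84x4 + 17.25x5 subject to:
  23x1 ≥ 11   (yellow component)
  26x1 + 16x2 + 13x3 + 35x4 + 43x5 ≤ 57   (oil absorption)
  x1, x2, x3, x4, x5 ≥ 0.
The cheapest feasible vertex uses only iron-oxide red; calcium carbonate, zinc oxide, talc, phthalo blue are not used. There the yellow component constraint is tight.
So iron-oxide red = 0.4783 kg.
Cost = 2.32·0.4783 = 1.1097.

€1.11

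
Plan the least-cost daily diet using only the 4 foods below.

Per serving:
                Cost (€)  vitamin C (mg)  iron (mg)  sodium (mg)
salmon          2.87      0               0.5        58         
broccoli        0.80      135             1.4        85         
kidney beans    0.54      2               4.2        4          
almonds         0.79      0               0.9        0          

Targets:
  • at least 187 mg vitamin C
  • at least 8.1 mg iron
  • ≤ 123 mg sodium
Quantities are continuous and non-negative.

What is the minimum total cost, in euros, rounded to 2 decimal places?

€1.89

Set it up as a linear program. Let x1 = servings of salmon, x2 = servings of broccoli, x3 = servings of kidney beans, x4 = servings of almonds.
Minimize 2.87x1 + 0.8x2 + 0.54x3 + 0.79x4 subject to:
  135x2 + 2x3 ≥ 187   (vitamin C)
  0.5x1 + 1.4x2 + 4.2x3 + 0.9x4 ≥ 8.1   (iron)
  58x1 + 85x2 + 4x3 ≤ 123   (sodium)
  x1, x2, x3, x4 ≥ 0.
The optimal basis is {broccoli, kidney beans}; salmon, almonds drop out. There the vitamin C and iron constraints are tight.
That vertex is x2 = 1.363, x3 = 1.474.
Objective = 0.8·1.363 + 0.54·1.474 = 1.8864.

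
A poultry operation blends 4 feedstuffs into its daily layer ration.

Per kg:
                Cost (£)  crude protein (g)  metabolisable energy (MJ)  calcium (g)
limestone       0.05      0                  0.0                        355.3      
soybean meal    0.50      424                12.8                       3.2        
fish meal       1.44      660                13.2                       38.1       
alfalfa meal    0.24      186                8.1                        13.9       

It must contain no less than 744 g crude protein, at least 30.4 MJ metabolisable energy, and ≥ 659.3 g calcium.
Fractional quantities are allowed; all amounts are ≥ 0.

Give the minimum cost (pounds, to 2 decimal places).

Let x1 = kg of limestone, x2 = kg of soybean meal, x3 = kg of fish meal, x4 = kg of alfalfa meal.
min 0.05x1 + 0.5x2 + 1.44x3 + 0.24x4 subject to:
  424x2 + 660x3 + 186x4 ≥ 744   (crude protein)
  12.8x2 + 13.2x3 + 8.1x4 ≥ 30.4   (metabolisable energy)
  355.3x1 + 3.2x2 + 38.1x3 + 13.9x4 ≥ 659.3   (calcium)
  x1, x2, x3, x4 ≥ 0.
At the optimum only limestone, soybean meal, alfalfa meal are positive (fish meal = 0). Binding constraints: crude protein, metabolisable energy, calcium.
Optimal quantities: limestone = 1.727 kg, soybean meal = 0.3531 kg, alfalfa meal = 3.195 kg.
Cost = 0.05·1.727 + 0.5·0.3531 + 0.24·3.195 = 1.0297.

£1.03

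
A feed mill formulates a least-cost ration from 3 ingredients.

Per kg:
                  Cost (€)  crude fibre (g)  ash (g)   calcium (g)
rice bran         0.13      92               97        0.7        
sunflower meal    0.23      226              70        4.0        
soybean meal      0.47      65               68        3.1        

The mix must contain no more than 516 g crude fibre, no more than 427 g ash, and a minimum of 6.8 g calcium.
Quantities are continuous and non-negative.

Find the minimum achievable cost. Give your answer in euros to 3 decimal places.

€0.391

Let x1 = kg of rice bran, x2 = kg of sunflower meal, x3 = kg of soybean meal.
Minimise 0.13x1 + 0.23x2 + 0.47x3 subject to:
  92x1 + 226x2 + 65x3 ≤ 516   (crude fibre)
  97x1 + 70x2 + 68x3 ≤ 427   (ash)
  0.7x1 + 4x2 + 3.1x3 ≥ 6.8   (calcium)
  x1, x2, x3 ≥ 0.
The minimum-cost mix takes nothing from rice bran, soybean meal — only sunflower meal. The calcium requirement is met with equality.
Solving gives x2 = 1.7.
Hence cost = 0.23·1.7 = €0.39100.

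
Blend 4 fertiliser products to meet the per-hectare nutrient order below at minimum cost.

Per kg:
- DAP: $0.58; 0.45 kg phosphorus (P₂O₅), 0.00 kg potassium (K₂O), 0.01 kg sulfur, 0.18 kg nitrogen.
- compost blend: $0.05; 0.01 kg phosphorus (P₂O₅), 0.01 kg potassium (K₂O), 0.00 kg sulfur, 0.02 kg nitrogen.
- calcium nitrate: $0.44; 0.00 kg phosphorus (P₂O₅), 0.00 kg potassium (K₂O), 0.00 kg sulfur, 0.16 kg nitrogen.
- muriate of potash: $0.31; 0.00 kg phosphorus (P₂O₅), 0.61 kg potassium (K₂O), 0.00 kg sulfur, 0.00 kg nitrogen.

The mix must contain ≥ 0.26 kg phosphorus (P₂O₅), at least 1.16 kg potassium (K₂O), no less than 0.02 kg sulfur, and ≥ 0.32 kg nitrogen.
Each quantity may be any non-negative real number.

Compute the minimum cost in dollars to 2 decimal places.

$1.75

Set it up as a linear program. Let x1 = kg of DAP, x2 = kg of compost blend, x3 = kg of calcium nitrate, x4 = kg of muriate of potash.
min 0.58x1 + 0.05x2 + 0.44x3 + 0.31x4 subject to:
  0.45x1 + 0.01x2 ≥ 0.26   (phosphorus (P₂O₅))
  0.01x2 + 0.61x4 ≥ 1.16   (potassium (K₂O))
  0.01x1 ≥ 0.02   (sulfur)
  0.18x1 + 0.02x2 + 0.16x3 ≥ 0.32   (nitrogen)
  x1, x2, x3, x4 ≥ 0.
The cheapest feasible vertex uses only DAP, muriate of potash; compost blend, calcium nitrate are not used. Binding constraints: potassium (K₂O) and sulfur.
Optimal quantities: DAP = 2 kg, muriate of potash = 1.902 kg.
Hence cost = 0.58·2 + 0.31·1.902 = $1.7496.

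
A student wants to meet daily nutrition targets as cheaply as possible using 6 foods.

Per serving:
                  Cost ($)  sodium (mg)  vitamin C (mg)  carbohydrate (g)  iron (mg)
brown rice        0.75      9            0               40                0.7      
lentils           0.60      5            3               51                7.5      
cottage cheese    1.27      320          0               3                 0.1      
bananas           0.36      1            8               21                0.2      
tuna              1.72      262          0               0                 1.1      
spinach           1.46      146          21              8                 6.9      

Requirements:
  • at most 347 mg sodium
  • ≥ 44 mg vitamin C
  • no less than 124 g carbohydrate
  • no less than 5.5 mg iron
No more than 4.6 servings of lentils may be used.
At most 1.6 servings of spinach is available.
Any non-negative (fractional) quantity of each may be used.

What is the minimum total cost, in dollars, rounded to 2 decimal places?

$2.26

Treat it as an LP. Let x1 = servings of brown rice, x2 = servings of lentils, x3 = servings of cottage cheese, x4 = servings of bananas, x5 = servings of tuna, x6 = servings of spinach.
min 0.75x1 + 0.6x2 + 1.27x3 + 0.36x4 + 1.72x5 + 1.46x6 s.t.:
  9x1 + 5x2 + 320x3 + 1x4 + 262x5 + 146x6 ≤ 347   (sodium)
  3x2 + 8x4 + 21x6 ≥ 44   (vitamin C)
  40x1 + 51x2 + 3x3 + 21x4 + 8x6 ≥ 124   (carbohydrate)
  0.7x1 + 7.5x2 + 0.1x3 + 0.2x4 + 1.1x5 + 6.9x6 ≥ 5.5   (iron)
  x2 ≤ 4.6
  x6 ≤ 1.6
  x1, x2, x3, x4, x5, x6 ≥ 0.
The minimum-cost mix takes nothing from brown rice, cottage cheese, tuna, spinach — only lentils, bananas. Binding constraints: vitamin C and iron.
So lentils = 0.5926 servings, bananas = 5.278 servings.
Objective = 0.6·0.5926 + 0.36·5.278 = 2.2556.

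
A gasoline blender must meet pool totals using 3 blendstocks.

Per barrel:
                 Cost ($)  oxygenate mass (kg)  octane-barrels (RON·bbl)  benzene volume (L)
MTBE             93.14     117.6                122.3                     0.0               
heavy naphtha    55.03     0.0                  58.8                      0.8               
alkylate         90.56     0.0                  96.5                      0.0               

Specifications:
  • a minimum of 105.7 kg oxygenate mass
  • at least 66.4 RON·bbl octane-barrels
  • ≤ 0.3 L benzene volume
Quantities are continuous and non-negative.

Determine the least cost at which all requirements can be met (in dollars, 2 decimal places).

Treat it as an LP. Let x1 = barrels of MTBE, x2 = barrels of heavy naphtha, x3 = barrels of alkylate.
Minimize 93.14x1 + 55.03x2 + 90.56x3 subject to:
  117.6x1 ≥ 105.7   (oxygenate mass)
  122.3x1 + 58.8x2 + 96.5x3 ≥ 66.4   (octane-barrels)
  0.8x2 ≤ 0.3   (benzene volume)
  x1, x2, x3 ≥ 0.
At the optimum only MTBE is positive (heavy naphtha, alkylate = 0). Binding constraint: oxygenate mass.
Solving gives x1 = 0.89881.
Cost = 93.14·0.89881 = 83.7152.

$83.72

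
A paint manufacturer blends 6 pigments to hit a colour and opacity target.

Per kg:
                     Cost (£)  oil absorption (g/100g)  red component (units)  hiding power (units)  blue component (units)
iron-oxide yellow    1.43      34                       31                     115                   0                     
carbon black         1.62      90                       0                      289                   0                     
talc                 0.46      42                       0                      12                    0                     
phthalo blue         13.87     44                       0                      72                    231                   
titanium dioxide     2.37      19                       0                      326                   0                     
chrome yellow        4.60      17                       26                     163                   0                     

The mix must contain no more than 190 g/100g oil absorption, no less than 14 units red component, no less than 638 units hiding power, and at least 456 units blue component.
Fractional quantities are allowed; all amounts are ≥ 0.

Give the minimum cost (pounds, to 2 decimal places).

£30.85

Let x1 = kg of iron-oxide yellow, x2 = kg of carbon black, x3 = kg of talc, x4 = kg of phthalo blue, x5 = kg of titanium dioxide, x6 = kg of chrome yellow.
Minimize 1.43x1 + 1.62x2 + 0.46x3 + 13.87x4 + 2.37x5 + 4.6x6 subject to:
  34x1 + 90x2 + 42x3 + 44x4 + 19x5 + 17x6 ≤ 190   (oil absorption)
  31x1 + 26x6 ≥ 14   (red component)
  115x1 + 289x2 + 12x3 + 72x4 + 326x5 + 163x6 ≥ 638   (hiding power)
  231x4 ≥ 456   (blue component)
  x1, x2, x3, x4, x5, x6 ≥ 0.
The minimum-cost mix takes nothing from talc, chrome yellow — only iron-oxide yellow, carbon black, phthalo blue, titanium dioxide. The oil absorption, red component, hiding power, blue component requirements are met with equality.
That vertex is x1 = 0.4516, x2 = 0.8463, x4 = 1.974, x5 = 0.6115.
Cost = 1.43·0.4516 + 1.62·0.8463 + 13.87·1.974 + 2.37·0.6115 = 30.8454.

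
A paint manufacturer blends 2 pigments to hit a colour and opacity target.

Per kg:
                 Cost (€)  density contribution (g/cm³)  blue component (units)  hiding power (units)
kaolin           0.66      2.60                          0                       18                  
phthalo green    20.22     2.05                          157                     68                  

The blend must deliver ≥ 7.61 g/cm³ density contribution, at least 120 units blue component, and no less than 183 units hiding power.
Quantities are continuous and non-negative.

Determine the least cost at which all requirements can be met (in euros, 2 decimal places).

Treat it as an LP. Let x1 = kg of kaolin, x2 = kg of phthalo green.
min 0.66x1 + 20.22x2 subject to:
  2.6x1 + 2.05x2 ≥ 7.61   (density contribution)
  157x2 ≥ 120   (blue component)
  18x1 + 68x2 ≥ 183   (hiding power)
  x1, x2 ≥ 0.
Both inputs are positive at the optimum. There the blue component and hiding power constraints are tight.
That vertex is x1 = 7.279, x2 = 0.7643.
Objective = 0.66·7.279 + 20.22·0.7643 = 20.2583.

€20.26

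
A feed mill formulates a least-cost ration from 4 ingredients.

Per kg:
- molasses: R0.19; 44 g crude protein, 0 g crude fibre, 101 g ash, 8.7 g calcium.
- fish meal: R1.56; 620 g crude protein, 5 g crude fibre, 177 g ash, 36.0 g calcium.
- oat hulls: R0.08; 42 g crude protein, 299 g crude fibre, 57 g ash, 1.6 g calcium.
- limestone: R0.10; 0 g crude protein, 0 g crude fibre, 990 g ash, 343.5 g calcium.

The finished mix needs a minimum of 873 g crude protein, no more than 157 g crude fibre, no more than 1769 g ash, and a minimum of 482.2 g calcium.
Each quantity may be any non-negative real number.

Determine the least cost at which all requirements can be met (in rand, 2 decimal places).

This is a linear program. Let x1 = kg of molasses, x2 = kg of fish meal, x3 = kg of oat hulls, x4 = kg of limestone.
Minimise 0.19x1 + 1.56x2 + 0.08x3 + 0.1x4 with:
  44x1 + 620x2 + 42x3 ≥ 873   (crude protein)
  5x2 + 299x3 ≤ 157   (crude fibre)
  101x1 + 177x2 + 57x3 + 990x4 ≤ 1769   (ash)
  8.7x1 + 36x2 + 1.6x3 + 343.5x4 ≥ 482.2   (calcium)
  x1, x2, x3, x4 ≥ 0.
At the optimum only fish meal, oat hulls, limestone are positive (molasses = 0). Binding constraints: crude protein, crude fibre, calcium.
Optimal quantities: fish meal = 1.374 kg, oat hulls = 0.5021 kg, limestone = 1.257 kg.
Total cost: 1.56·1.374 + 0.08·0.5021 + 0.1·1.257 = 2.3093.

R2.31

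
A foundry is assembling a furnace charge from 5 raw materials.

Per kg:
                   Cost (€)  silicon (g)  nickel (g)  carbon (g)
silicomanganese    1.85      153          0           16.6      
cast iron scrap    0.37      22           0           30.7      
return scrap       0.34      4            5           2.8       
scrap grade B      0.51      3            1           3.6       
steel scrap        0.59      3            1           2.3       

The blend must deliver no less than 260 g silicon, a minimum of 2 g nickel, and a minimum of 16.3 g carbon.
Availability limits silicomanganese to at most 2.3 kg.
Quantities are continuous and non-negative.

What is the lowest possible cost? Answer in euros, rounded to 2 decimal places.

€3.26

Let x1 = kg of silicomanganese, x2 = kg of cast iron scrap, x3 = kg of return scrap, x4 = kg of scrap grade B, x5 = kg of steel scrap.
Minimize 1.85x1 + 0.37x2 + 0.34x3 + 0.51x4 + 0.59x5 subject to:
  153x1 + 22x2 + 4x3 + 3x4 + 3x5 ≥ 260   (silicon)
  5x3 + 1x4 + 1x5 ≥ 2   (nickel)
  16.6x1 + 30.7x2 + 2.8x3 + 3.6x4 + 2.3x5 ≥ 16.3   (carbon)
  x1 ≤ 2.3
  x1, x2, x3, x4, x5 ≥ 0.
The minimum-cost mix takes nothing from cast iron scrap, scrap grade B, steel scrap — only silicomanganese, return scrap. Binding constraints: silicon and nickel.
Optimal quantities: silicomanganese = 1.689 kg, return scrap = 0.4 kg.
Total cost: 1.85·1.689 + 0.34·0.4 = 3.2607.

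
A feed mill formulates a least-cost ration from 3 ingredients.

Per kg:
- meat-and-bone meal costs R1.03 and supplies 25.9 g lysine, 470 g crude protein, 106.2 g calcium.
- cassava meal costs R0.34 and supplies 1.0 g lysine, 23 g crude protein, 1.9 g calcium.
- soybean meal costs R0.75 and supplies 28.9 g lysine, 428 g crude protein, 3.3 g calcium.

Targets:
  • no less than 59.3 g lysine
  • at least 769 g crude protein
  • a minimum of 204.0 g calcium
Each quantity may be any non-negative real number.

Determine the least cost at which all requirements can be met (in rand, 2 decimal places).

R2.22

Set it up as a linear program. Let x1 = kg of meat-and-bone meal, x2 = kg of cassava meal, x3 = kg of soybean meal.
Minimise 1.03x1 + 0.34x2 + 0.75x3 subject to:
  25.9x1 + 1x2 + 28.9x3 ≥ 59.3   (lysine)
  470x1 + 23x2 + 428x3 ≥ 769   (crude protein)
  106.2x1 + 1.9x2 + 3.3x3 ≥ 204   (calcium)
  x1, x2, x3 ≥ 0.
The cheapest feasible vertex uses only meat-and-bone meal, soybean meal; cassava meal is not used. There the lysine and calcium constraints are tight.
So meat-and-bone meal = 1.91 kg, soybean meal = 0.3399 kg.
Cost = 1.03·1.91 + 0.75·0.3399 = 2.2222.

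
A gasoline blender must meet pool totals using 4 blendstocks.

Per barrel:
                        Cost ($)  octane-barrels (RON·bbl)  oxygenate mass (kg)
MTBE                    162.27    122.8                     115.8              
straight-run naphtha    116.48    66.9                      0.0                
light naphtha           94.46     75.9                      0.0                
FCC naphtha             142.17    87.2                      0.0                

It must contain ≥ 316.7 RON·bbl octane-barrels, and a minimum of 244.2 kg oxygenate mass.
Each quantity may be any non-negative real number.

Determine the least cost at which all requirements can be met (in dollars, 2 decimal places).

$414.05

Set it up as a linear program. Let x1 = barrels of MTBE, x2 = barrels of straight-run naphtha, x3 = barrels of light naphtha, x4 = barrels of FCC naphtha.
min 162.27x1 + 116.48x2 + 94.46x3 + 142.17x4 s.t.:
  122.8x1 + 66.9x2 + 75.9x3 + 87.2x4 ≥ 316.7   (octane-barrels)
  115.8x1 ≥ 244.2   (oxygenate mass)
  x1, x2, x3, x4 ≥ 0.
The optimal basis is {MTBE, light naphtha}; straight-run naphtha, FCC naphtha drop out. The octane-barrels and oxygenate mass requirements are met with equality.
Optimal quantities: MTBE = 2.1088 barrels, light naphtha = 0.76072 barrels.
Cost = 162.27·2.1088 + 94.46·0.76072 = 414.0526.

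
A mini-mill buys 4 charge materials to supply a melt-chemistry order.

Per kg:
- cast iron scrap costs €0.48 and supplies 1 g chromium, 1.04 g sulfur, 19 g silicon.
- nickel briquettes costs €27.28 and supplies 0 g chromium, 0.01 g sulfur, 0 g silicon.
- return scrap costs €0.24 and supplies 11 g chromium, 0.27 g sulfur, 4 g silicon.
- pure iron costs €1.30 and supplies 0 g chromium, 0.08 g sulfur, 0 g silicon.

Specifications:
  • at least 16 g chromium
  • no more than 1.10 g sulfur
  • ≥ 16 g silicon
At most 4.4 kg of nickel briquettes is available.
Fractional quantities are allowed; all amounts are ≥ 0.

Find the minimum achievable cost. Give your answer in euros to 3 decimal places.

Let x1 = kg of cast iron scrap, x2 = kg of nickel briquettes, x3 = kg of return scrap, x4 = kg of pure iron.
Minimise 0.48x1 + 27.28x2 + 0.24x3 + 1.3x4 s.t.:
  1x1 + 11x3 ≥ 16   (chromium)
  1.04x1 + 0.01x2 + 0.27x3 + 0.08x4 ≤ 1.1   (sulfur)
  19x1 + 4x3 ≥ 16   (silicon)
  x2 ≤ 4.4
  x1, x2, x3, x4 ≥ 0.
At the optimum only cast iron scrap, return scrap are positive (nickel briquettes, pure iron = 0). The chromium and silicon requirements are met with equality.
Solving gives x1 = 0.5463, x3 = 1.405.
Hence cost = 0.48·0.5463 + 0.24·1.405 = €0.59942.

€0.599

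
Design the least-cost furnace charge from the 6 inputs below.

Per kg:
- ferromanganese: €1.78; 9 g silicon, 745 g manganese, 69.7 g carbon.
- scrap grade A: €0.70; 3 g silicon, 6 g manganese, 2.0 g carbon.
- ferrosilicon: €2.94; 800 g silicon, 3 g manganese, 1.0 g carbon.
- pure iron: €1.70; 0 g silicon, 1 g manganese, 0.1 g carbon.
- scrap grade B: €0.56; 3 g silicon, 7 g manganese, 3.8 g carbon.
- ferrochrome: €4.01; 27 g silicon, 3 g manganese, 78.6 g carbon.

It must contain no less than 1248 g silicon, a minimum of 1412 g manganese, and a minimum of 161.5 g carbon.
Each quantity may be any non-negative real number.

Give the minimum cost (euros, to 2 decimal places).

€8.60

Set it up as a linear program. Let x1 = kg of ferromanganese, x2 = kg of scrap grade A, x3 = kg of ferrosilicon, x4 = kg of pure iron, x5 = kg of scrap grade B, x6 = kg of ferrochrome.
Minimize 1.78x1 + 0.7x2 + 2.94x3 + 1.7x4 + 0.56x5 + 4.01x6 with:
  9x1 + 3x2 + 800x3 + 3x5 + 27x6 ≥ 1248   (silicon)
  745x1 + 6x2 + 3x3 + 1x4 + 7x5 + 3x6 ≥ 1412   (manganese)
  69.7x1 + 2x2 + 1x3 + 0.1x4 + 3.8x5 + 78.6x6 ≥ 161.5   (carbon)
  x1, x2, x3, x4, x5, x6 ≥ 0.
The optimal basis is {ferromanganese, ferrosilicon}; scrap grade A, pure iron, scrap grade B, ferrochrome drop out. There the silicon and carbon constraints are tight.
Optimal quantities: ferromanganese = 2.295 kg, ferrosilicon = 1.534 kg.
Objective = 1.78·2.295 + 2.94·1.534 = 8.5951.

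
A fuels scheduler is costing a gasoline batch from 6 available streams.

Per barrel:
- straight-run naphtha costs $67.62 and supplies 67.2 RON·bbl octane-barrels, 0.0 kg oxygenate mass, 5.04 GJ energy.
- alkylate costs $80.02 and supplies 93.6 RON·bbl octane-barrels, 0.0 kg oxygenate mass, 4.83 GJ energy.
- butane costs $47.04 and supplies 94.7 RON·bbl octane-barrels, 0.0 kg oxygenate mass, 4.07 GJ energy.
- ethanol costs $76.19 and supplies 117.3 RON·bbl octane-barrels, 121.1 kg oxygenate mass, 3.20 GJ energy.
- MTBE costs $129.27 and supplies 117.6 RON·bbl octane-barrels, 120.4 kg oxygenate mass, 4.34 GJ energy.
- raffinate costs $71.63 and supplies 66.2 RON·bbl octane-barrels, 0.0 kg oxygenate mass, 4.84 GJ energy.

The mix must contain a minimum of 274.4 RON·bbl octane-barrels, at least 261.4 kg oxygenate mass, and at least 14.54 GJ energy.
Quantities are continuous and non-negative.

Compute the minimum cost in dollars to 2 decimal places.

$252.68

Treat it as an LP. Let x1 = barrels of straight-run naphtha, x2 = barrels of alkylate, x3 = barrels of butane, x4 = barrels of ethanol, x5 = barrels of MTBE, x6 = barrels of raffinate.
min 67.62x1 + 80.02x2 + 47.04x3 + 76.19x4 + 129.27x5 + 71.63x6 subject to:
  67.2x1 + 93.6x2 + 94.7x3 + 117.3x4 + 117.6x5 + 66.2x6 ≥ 274.4   (octane-barrels)
  121.1x4 + 120.4x5 ≥ 261.4   (oxygenate mass)
  5.04x1 + 4.83x2 + 4.07x3 + 3.2x4 + 4.34x5 + 4.84x6 ≥ 14.54   (energy)
  x1, x2, x3, x4, x5, x6 ≥ 0.
The optimal basis is {butane, ethanol}; straight-run naphtha, alkylate, MTBE, raffinate drop out. Binding constraints: oxygenate mass and energy.
Optimal quantities: butane = 1.87534 barrels, ethanol = 2.15855 barrels.
Total cost: 47.04·1.87534 + 76.19·2.15855 = 252.6759.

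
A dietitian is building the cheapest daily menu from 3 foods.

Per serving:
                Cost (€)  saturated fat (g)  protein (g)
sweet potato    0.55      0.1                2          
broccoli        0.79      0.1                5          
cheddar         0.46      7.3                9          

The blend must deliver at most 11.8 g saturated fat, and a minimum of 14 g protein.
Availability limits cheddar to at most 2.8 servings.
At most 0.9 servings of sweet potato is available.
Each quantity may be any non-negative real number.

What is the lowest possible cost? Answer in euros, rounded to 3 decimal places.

Set it up as a linear program. Let x1 = servings of sweet potato, x2 = servings of broccoli, x3 = servings of cheddar.
Minimize 0.55x1 + 0.79x2 + 0.46x3 s.t.:
  0.1x1 + 0.1x2 + 7.3x3 ≤ 11.8   (saturated fat)
  2x1 + 5x2 + 9x3 ≥ 14   (protein)
  x3 ≤ 2.8
  x1 ≤ 0.9
  x1, x2, x3 ≥ 0.
The cheapest feasible vertex uses only cheddar; sweet potato, broccoli are not used. There the protein constraint is tight.
So cheddar = 1.556 servings.
Cost = 0.46·1.556 = 0.71576.

€0.716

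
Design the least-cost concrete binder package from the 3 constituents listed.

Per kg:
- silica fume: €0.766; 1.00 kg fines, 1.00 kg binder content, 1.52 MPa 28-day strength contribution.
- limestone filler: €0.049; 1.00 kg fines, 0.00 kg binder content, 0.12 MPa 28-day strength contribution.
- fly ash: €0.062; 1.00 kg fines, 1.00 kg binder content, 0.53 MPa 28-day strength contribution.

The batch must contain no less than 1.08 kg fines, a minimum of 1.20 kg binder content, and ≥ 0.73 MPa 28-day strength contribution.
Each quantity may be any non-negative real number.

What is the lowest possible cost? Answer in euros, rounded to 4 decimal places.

Let x1 = kg of silica fume, x2 = kg of limestone filler, x3 = kg of fly ash.
Minimize 0.766x1 + 0.049x2 + 0.062x3 s.t.:
  1x1 + 1x2 + 1x3 ≥ 1.08   (fines)
  1x1 + 1x3 ≥ 1.2   (binder content)
  1.52x1 + 0.12x2 + 0.53x3 ≥ 0.73   (28-day strength contribution)
  x1, x2, x3 ≥ 0.
The cheapest feasible vertex uses only fly ash; silica fume, limestone filler are not used. The 28-day strength contribution requirement is met with equality.
Optimal quantities: fly ash = 1.377 kg.
Total cost: 0.062·1.377 = 0.085374.

€0.0854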